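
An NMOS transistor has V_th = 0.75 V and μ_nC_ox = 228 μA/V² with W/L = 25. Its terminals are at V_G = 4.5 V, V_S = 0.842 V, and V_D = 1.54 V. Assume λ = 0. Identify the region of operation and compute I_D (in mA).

V_GS = V_G − V_S = 4.5 − 0.842 = 3.66 V; V_DS = V_D − V_S = 1.54 − 0.842 = 0.698 V.
k_n = μ_nC_ox · (W/L) = 5.7 mA/V².
V_ov = V_GS − V_th = 3.66 − 0.75 = 2.91 V.
Since V_DS = 0.698 V < V_ov = 2.91 V, the device is in the triode region.
I_D = k_n [V_ov · V_DS − ½ V_DS²] = 5.7 × [2.91 × 0.698 − 0.5 × 0.698²] = 10.2 mA.

Triode; I_D = 10.2 mA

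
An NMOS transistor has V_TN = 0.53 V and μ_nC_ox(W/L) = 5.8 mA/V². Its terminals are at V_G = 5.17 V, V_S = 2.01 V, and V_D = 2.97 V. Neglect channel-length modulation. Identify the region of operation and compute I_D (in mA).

V_GS = V_G − V_S = 5.17 − 2.01 = 3.16 V; V_DS = V_D − V_S = 2.97 − 2.01 = 0.96 V.
V_ov = V_GS − V_TN = 3.16 − 0.53 = 2.63 V.
Since V_DS = 0.96 V < V_ov = 2.63 V, the device is in the triode region.
I_D = k_n [V_ov · V_DS − ½ V_DS²] = 5.8 × [2.63 × 0.96 − 0.5 × 0.96²] = 12 mA.

Triode; I_D = 12.0 mA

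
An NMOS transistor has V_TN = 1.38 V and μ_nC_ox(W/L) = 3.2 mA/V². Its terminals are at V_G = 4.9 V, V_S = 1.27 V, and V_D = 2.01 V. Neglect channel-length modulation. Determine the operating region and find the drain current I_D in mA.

V_GS = V_G − V_S = 4.9 − 1.27 = 3.63 V; V_DS = V_D − V_S = 2.01 − 1.27 = 0.74 V.
V_ov = V_GS − V_TN = 3.63 − 1.38 = 2.25 V.
Since V_DS = 0.74 V < V_ov = 2.25 V, the device is in the triode region.
I_D = k_n [V_ov · V_DS − ½ V_DS²] = 3.2 × [2.25 × 0.74 − 0.5 × 0.74²] = 4.45 mA.

Triode; I_D = 4.45 mA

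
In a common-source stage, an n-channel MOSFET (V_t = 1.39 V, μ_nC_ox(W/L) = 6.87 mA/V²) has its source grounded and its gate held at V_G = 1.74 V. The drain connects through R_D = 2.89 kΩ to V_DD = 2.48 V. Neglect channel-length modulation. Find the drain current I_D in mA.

V_GS = V_G = 1.74 V, so V_ov = 1.74 − 1.39 = 0.35 V.
Assume saturation: I_D = ½ k_n V_ov² = 0.5 × 6.87 × 0.35² = 0.421 mA, giving V_DS = V_DD − I_D R_D = 2.48 − 0.421 × 2.89 = 1.26 V.
V_DS = 1.26 V ≥ V_ov = 0.35 V, confirming saturation.

I_D = 0.421 mA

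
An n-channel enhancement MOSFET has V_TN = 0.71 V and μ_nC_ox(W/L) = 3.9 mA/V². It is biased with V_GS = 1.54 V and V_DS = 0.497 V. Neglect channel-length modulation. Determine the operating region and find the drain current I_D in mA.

V_ov = V_GS − V_TN = 1.54 − 0.71 = 0.83 V.
Since V_DS = 0.497 V < V_ov = 0.83 V, the device is in the triode region.
I_D = k_n [V_ov · V_DS − ½ V_DS²] = 3.9 × [0.83 × 0.497 − 0.5 × 0.497²] = 1.13 mA.

Triode; I_D = 1.13 mA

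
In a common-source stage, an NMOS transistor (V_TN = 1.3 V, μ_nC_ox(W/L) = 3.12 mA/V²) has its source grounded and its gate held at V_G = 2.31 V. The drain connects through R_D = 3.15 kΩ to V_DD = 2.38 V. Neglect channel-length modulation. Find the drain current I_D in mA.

I_D = 0.678 mA

V_GS = V_G = 2.31 V, so V_ov = 2.31 − 1.3 = 1.01 V.
Assume saturation: I_D = ½ k_n V_ov² = 0.5 × 3.12 × 1.01² = 1.59 mA, giving V_DS = V_DD − I_D R_D = 2.38 − 1.59 × 3.15 = -2.63 V.
But -2.63 V < V_ov = 1.01 V, so the device is actually in triode.
In triode I_D = k_n[V_ov V_DS − ½ V_DS²] and I_D = (V_DD − V_DS)/R_D. Equating: 4.91 V_DS² − 10.93 V_DS + 2.38 = 0, giving V_DS = 0.245 V (the root below V_ov).
I_D = (2.38 − 0.245) / 3.15 = 0.678 mA.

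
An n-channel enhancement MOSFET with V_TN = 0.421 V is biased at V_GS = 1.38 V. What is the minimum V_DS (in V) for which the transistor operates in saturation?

The boundary between triode and saturation is V_DS = V_GS − V_TN = V_ov.
V_ov = 1.38 − 0.421 = 0.959 V.

V_DS,sat = 0.959 V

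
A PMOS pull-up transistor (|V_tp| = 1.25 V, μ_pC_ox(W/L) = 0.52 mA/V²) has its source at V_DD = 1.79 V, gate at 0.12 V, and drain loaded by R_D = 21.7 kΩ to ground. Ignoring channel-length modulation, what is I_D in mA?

I_D = 0.0459 mA

V_SG = V_DD − V_G = 1.79 − 0.12 = 1.67 V, so V_ov = 1.67 − 1.25 = 0.42 V.
Assume saturation: I_D = ½ k_p V_ov² = 0.5 × 0.52 × 0.42² = 0.0459 mA, giving V_SD = V_DD − I_D R_D = 1.79 − 0.0459 × 21.7 = 0.795 V.
V_SD = 0.795 V ≥ V_ov = 0.42 V, confirming saturation.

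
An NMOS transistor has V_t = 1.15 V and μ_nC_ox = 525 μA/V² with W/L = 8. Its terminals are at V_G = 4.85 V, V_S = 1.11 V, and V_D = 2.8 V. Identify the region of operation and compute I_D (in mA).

Triode; I_D = 12.4 mA

V_GS = V_G − V_S = 4.85 − 1.11 = 3.74 V; V_DS = V_D − V_S = 2.8 − 1.11 = 1.69 V.
k_n = μ_nC_ox · (W/L) = 4.2 mA/V².
V_ov = V_GS − V_t = 3.74 − 1.15 = 2.59 V.
Since V_DS = 1.69 V < V_ov = 2.59 V, the device is in the triode region.
I_D = k_n [V_ov · V_DS − ½ V_DS²] = 4.2 × [2.59 × 1.69 − 0.5 × 1.69²] = 12.4 mA.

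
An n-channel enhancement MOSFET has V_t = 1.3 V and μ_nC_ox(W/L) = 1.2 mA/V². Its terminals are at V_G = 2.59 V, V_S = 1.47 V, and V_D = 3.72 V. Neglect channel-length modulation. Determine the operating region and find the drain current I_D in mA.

V_GS = V_G − V_S = 2.59 − 1.47 = 1.12 V; V_DS = V_D − V_S = 3.72 − 1.47 = 2.25 V.
V_GS = 1.12 V < V_t = 1.3 V, so the transistor is in cutoff.

Cutoff; I_D = 0 mA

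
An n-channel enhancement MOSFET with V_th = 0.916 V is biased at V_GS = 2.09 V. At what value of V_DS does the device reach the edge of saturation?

V_DS,sat = 1.17 V

The boundary between triode and saturation is V_DS = V_GS − V_th = V_ov.
V_ov = 2.09 − 0.916 = 1.17 V.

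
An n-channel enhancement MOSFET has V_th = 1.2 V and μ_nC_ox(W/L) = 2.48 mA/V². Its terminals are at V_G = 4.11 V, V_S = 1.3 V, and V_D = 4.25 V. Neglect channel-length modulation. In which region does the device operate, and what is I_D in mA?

V_GS = V_G − V_S = 4.11 − 1.3 = 2.81 V; V_DS = V_D − V_S = 4.25 − 1.3 = 2.95 V.
V_ov = V_GS − V_th = 2.81 − 1.2 = 1.61 V.
Since V_DS = 2.95 V ≥ V_ov = 1.61 V, the device is in saturation.
I_D = ½ k_n V_ov² = 0.5 × 2.48 × 1.61² = 3.21 mA.

Saturation; I_D = 3.21 mA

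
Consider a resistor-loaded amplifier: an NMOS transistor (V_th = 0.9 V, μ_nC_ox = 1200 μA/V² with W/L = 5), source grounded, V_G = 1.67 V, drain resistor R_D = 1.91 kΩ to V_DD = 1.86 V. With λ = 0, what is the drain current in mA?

I_D = 0.860 mA

V_GS = V_G = 1.67 V, so V_ov = 1.67 − 0.9 = 0.77 V.
k_n = μ_nC_ox · (W/L) = 6 mA/V².
Assume saturation: I_D = ½ k_n V_ov² = 0.5 × 6 × 0.77² = 1.78 mA, giving V_DS = V_DD − I_D R_D = 1.86 − 1.78 × 1.91 = -1.54 V.
But -1.54 V < V_ov = 0.77 V, so the device is actually in triode.
In triode I_D = k_n[V_ov V_DS − ½ V_DS²] and I_D = (V_DD − V_DS)/R_D. Equating: 5.73 V_DS² − 9.824 V_DS + 1.86 = 0, giving V_DS = 0.217 V (the root below V_ov).
I_D = (1.86 − 0.217) / 1.91 = 0.86 mA.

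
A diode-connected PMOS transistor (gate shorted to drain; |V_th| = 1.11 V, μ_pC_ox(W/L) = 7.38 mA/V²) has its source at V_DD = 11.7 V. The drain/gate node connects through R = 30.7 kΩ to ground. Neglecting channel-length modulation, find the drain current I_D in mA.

With gate tied to drain, V_SG = V_SD ≥ V_SG − |V_th|, so the device is in saturation.
KCL at the drain: ½ k_p (V_SG − |V_th|)² = (V_DD − V_SG)/R.
Let x = V_SG − 1.11. Then 113 x² + x − 10.59 = 0, giving x = 0.301 V (positive root), so V_SG = 1.41 V.
I_D = (V_DD − V_SG)/R = (11.7 − 1.41) / 30.7 = 0.335 mA.

I_D = 0.335 mA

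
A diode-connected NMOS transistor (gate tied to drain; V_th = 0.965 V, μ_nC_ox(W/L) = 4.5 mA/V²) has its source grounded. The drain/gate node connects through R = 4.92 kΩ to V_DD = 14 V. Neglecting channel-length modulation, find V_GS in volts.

V_GS = 2.01 V

With gate tied to drain, V_GS = V_DS ≥ V_GS − V_th, so the device is in saturation.
KCL at the drain: ½ k_n (V_GS − V_th)² = (V_DD − V_GS)/R.
Let x = V_GS − 0.965. Then 11.1 x² + x − 13.04 = 0, giving x = 1.04 V (positive root), so V_GS = 2.01 V.
I_D = (V_DD − V_GS)/R = (14 − 2.01) / 4.92 = 2.44 mA.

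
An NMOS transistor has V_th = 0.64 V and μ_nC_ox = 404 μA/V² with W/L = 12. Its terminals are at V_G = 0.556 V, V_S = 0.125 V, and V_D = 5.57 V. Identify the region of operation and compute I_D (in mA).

Cutoff; I_D = 0 mA

V_GS = V_G − V_S = 0.556 − 0.125 = 0.431 V; V_DS = V_D − V_S = 5.57 − 0.125 = 5.45 V.
V_GS = 0.431 V < V_th = 0.64 V, so the transistor is in cutoff.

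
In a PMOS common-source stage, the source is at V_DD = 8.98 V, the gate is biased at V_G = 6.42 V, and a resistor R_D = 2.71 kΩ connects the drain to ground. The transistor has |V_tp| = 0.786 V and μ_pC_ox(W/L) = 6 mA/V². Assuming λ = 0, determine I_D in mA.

I_D = 3.19 mA

V_SG = V_DD − V_G = 8.98 − 6.42 = 2.56 V, so V_ov = 2.56 − 0.786 = 1.77 V.
Assume saturation: I_D = ½ k_p V_ov² = 0.5 × 6 × 1.77² = 9.44 mA, giving V_SD = V_DD − I_D R_D = 8.98 − 9.44 × 2.71 = -16.6 V.
But -16.6 V < V_ov = 1.77 V, so the device is actually in triode.
In triode I_D = k_p[V_ov V_SD − ½ V_SD²] and I_D = (V_DD − V_SD)/R_D. Equating: 8.13 V_SD² − 29.85 V_SD + 8.98 = 0, giving V_SD = 0.331 V (the root below V_ov).
I_D = (8.98 − 0.331) / 2.71 = 3.19 mA.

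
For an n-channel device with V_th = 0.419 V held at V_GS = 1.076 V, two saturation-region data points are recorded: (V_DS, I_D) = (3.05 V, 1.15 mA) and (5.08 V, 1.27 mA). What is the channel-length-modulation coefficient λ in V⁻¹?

λ = 0.0610 V⁻¹

With V_GS fixed, I_D ∝ (1 + λ V_DS) in saturation, so I_D2/I_D1 = (1 + λ V_DS2)/(1 + λ V_DS1).
1.27/1.15 = 1.104 = (1 + 5.08 λ)/(1 + 3.05 λ).
Solving: λ (I_D1 V_DS2 − I_D2 V_DS1) = I_D2 − I_D1, so λ = (1.27 − 1.15) / (1.15 × 5.08 − 1.27 × 3.05) = 0.12 / 1.97 = 0.061 V⁻¹.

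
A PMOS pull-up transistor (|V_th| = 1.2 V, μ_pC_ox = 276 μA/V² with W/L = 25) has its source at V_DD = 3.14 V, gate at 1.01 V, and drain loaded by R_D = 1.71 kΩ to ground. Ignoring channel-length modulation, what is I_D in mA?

I_D = 1.66 mA

V_SG = V_DD − V_G = 3.14 − 1.01 = 2.13 V, so V_ov = 2.13 − 1.2 = 0.93 V.
k_p = μ_pC_ox · (W/L) = 6.9 mA/V².
Assume saturation: I_D = ½ k_p V_ov² = 0.5 × 6.9 × 0.93² = 2.98 mA, giving V_SD = V_DD − I_D R_D = 3.14 − 2.98 × 1.71 = -1.96 V.
But -1.96 V < V_ov = 0.93 V, so the device is actually in triode.
In triode I_D = k_p[V_ov V_SD − ½ V_SD²] and I_D = (V_DD − V_SD)/R_D. Equating: 5.9 V_SD² − 11.97 V_SD + 3.14 = 0, giving V_SD = 0.309 V (the root below V_ov).
I_D = (3.14 − 0.309) / 1.71 = 1.66 mA.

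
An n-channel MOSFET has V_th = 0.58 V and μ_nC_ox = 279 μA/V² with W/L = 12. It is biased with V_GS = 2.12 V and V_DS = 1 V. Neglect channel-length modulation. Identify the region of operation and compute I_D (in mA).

Triode; I_D = 3.48 mA

k_n = μ_nC_ox · (W/L) = 3.348 mA/V².
V_ov = V_GS − V_th = 2.12 − 0.58 = 1.54 V.
Since V_DS = 1 V < V_ov = 1.54 V, the device is in the triode region.
I_D = k_n [V_ov · V_DS − ½ V_DS²] = 3.348 × [1.54 × 1 − 0.5 × 1²] = 3.48 mA.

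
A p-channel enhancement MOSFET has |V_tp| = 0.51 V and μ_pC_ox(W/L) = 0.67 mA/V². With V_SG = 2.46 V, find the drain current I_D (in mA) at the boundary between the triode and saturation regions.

I_D = 1.27 mA

At the boundary V_SD = V_ov = V_SG − |V_tp| = 2.46 − 0.51 = 1.95 V.
I_D = ½ k_p V_ov² = 0.5 × 0.67 × 1.95² = 1.27 mA.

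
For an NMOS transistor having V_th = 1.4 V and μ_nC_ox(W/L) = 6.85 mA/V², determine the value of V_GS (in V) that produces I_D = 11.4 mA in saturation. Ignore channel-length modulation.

V_GS = 3.22 V

In saturation I_D = ½ k_n (V_GS − V_th)², so V_GS − V_th = √(2 I_D / k_n) = √(2 × 11.4 / 6.85) = 1.82 V.
V_GS = 1.4 + 1.82 = 3.22 V.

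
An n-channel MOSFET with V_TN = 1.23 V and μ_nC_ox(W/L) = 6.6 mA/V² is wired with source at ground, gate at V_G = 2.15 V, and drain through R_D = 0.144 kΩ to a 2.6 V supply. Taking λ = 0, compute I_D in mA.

I_D = 2.79 mA

V_GS = V_G = 2.15 V, so V_ov = 2.15 − 1.23 = 0.92 V.
Assume saturation: I_D = ½ k_n V_ov² = 0.5 × 6.6 × 0.92² = 2.79 mA, giving V_DS = V_DD − I_D R_D = 2.6 − 2.79 × 0.144 = 2.2 V.
V_DS = 2.2 V ≥ V_ov = 0.92 V, confirming saturation.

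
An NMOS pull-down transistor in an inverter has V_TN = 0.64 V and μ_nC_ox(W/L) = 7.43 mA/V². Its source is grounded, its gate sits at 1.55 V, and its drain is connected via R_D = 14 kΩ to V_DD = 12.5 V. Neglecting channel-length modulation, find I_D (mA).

I_D = 0.883 mA

V_GS = V_G = 1.55 V, so V_ov = 1.55 − 0.64 = 0.91 V.
Assume saturation: I_D = ½ k_n V_ov² = 0.5 × 7.43 × 0.91² = 3.08 mA, giving V_DS = V_DD − I_D R_D = 12.5 − 3.08 × 14 = -30.6 V.
But -30.6 V < V_ov = 0.91 V, so the device is actually in triode.
In triode I_D = k_n[V_ov V_DS − ½ V_DS²] and I_D = (V_DD − V_DS)/R_D. Equating: 52 V_DS² − 95.66 V_DS + 12.5 = 0, giving V_DS = 0.142 V (the root below V_ov).
I_D = (12.5 − 0.142) / 14 = 0.883 mA.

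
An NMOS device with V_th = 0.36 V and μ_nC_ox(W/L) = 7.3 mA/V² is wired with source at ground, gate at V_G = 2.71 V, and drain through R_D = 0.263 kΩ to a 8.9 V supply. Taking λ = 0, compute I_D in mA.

V_GS = V_G = 2.71 V, so V_ov = 2.71 − 0.36 = 2.35 V.
Assume saturation: I_D = ½ k_n V_ov² = 0.5 × 7.3 × 2.35² = 20.2 mA, giving V_DS = V_DD − I_D R_D = 8.9 − 20.2 × 0.263 = 3.6 V.
V_DS = 3.6 V ≥ V_ov = 2.35 V, confirming saturation.

I_D = 20.2 mA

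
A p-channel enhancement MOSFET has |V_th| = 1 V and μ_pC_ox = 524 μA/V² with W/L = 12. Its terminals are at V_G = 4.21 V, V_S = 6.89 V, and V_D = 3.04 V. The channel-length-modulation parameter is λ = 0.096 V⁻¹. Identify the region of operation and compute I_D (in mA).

V_SG = V_S − V_G = 6.89 − 4.21 = 2.68 V; V_SD = V_S − V_D = 6.89 − 3.04 = 3.85 V.
k_p = μ_pC_ox · (W/L) = 6.288 mA/V².
V_ov = V_SG − |V_th| = 2.68 − 1 = 1.68 V.
Since V_SD = 3.85 V ≥ V_ov = 1.68 V, the device is in saturation.
I_D = ½ k_p V_ov² (1 + λ V_SD) = 0.5 × 6.288 × 1.68² × (1 + 0.096 × 3.85) = 12.2 mA.

Saturation; I_D = 12.2 mA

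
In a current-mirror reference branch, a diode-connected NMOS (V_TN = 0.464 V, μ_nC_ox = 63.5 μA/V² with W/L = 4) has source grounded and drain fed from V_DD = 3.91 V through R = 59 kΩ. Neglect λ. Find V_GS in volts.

V_GS = 1.08 V

With gate tied to drain, V_GS = V_DS ≥ V_GS − V_TN, so the device is in saturation.
k_n = μ_nC_ox · (W/L) = 0.254 mA/V².
KCL at the drain: ½ k_n (V_GS − V_TN)² = (V_DD − V_GS)/R.
Let x = V_GS − 0.464. Then 7.49 x² + x − 3.446 = 0, giving x = 0.615 V (positive root), so V_GS = 1.08 V.
I_D = (V_DD − V_GS)/R = (3.91 − 1.08) / 59 = 0.048 mA.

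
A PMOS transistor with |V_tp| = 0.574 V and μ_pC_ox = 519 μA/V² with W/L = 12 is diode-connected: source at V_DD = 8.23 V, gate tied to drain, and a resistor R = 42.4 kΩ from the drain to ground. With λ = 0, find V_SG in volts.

With gate tied to drain, V_SG = V_SD ≥ V_SG − |V_tp|, so the device is in saturation.
k_p = μ_pC_ox · (W/L) = 6.228 mA/V².
KCL at the drain: ½ k_p (V_SG − |V_tp|)² = (V_DD − V_SG)/R.
Let x = V_SG − 0.574. Then 132 x² + x − 7.656 = 0, giving x = 0.237 V (positive root), so V_SG = 0.811 V.
I_D = (V_DD − V_SG)/R = (8.23 − 0.811) / 42.4 = 0.175 mA.

V_SG = 0.811 V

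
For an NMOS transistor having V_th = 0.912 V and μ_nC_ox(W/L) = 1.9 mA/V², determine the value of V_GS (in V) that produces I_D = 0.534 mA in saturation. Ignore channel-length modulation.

In saturation I_D = ½ k_n (V_GS − V_th)², so V_GS − V_th = √(2 I_D / k_n) = √(2 × 0.534 / 1.9) = 0.75 V.
V_GS = 0.912 + 0.75 = 1.66 V.

V_GS = 1.66 V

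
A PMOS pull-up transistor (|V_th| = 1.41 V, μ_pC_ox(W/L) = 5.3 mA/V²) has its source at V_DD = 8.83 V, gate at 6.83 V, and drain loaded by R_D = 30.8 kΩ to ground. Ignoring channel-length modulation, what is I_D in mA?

I_D = 0.283 mA

V_SG = V_DD − V_G = 8.83 − 6.83 = 2 V, so V_ov = 2 − 1.41 = 0.59 V.
Assume saturation: I_D = ½ k_p V_ov² = 0.5 × 5.3 × 0.59² = 0.922 mA, giving V_SD = V_DD − I_D R_D = 8.83 − 0.922 × 30.8 = -19.6 V.
But -19.6 V < V_ov = 0.59 V, so the device is actually in triode.
In triode I_D = k_p[V_ov V_SD − ½ V_SD²] and I_D = (V_DD − V_SD)/R_D. Equating: 81.6 V_SD² − 97.31 V_SD + 8.83 = 0, giving V_SD = 0.099 V (the root below V_ov).
I_D = (8.83 − 0.099) / 30.8 = 0.283 mA.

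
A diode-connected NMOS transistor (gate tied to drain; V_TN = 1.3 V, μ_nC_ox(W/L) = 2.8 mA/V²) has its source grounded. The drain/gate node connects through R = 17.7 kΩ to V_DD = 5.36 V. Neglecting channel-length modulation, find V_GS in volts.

V_GS = 1.69 V

With gate tied to drain, V_GS = V_DS ≥ V_GS − V_TN, so the device is in saturation.
KCL at the drain: ½ k_n (V_GS − V_TN)² = (V_DD − V_GS)/R.
Let x = V_GS − 1.3. Then 24.8 x² + x − 4.06 = 0, giving x = 0.385 V (positive root), so V_GS = 1.69 V.
I_D = (V_DD − V_GS)/R = (5.36 − 1.69) / 17.7 = 0.208 mA.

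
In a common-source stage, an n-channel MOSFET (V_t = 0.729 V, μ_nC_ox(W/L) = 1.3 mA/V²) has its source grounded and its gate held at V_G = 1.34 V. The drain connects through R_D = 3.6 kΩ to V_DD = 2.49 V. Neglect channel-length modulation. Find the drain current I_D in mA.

I_D = 0.243 mA

V_GS = V_G = 1.34 V, so V_ov = 1.34 − 0.729 = 0.611 V.
Assume saturation: I_D = ½ k_n V_ov² = 0.5 × 1.3 × 0.611² = 0.243 mA, giving V_DS = V_DD − I_D R_D = 2.49 − 0.243 × 3.6 = 1.62 V.
V_DS = 1.62 V ≥ V_ov = 0.611 V, confirming saturation.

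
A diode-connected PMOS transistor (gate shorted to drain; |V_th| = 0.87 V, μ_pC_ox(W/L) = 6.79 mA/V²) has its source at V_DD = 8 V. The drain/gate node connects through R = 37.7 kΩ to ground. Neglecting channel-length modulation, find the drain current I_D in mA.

I_D = 0.183 mA

With gate tied to drain, V_SG = V_SD ≥ V_SG − |V_th|, so the device is in saturation.
KCL at the drain: ½ k_p (V_SG − |V_th|)² = (V_DD − V_SG)/R.
Let x = V_SG − 0.87. Then 128 x² + x − 7.13 = 0, giving x = 0.232 V (positive root), so V_SG = 1.1 V.
I_D = (V_DD − V_SG)/R = (8 − 1.1) / 37.7 = 0.183 mA.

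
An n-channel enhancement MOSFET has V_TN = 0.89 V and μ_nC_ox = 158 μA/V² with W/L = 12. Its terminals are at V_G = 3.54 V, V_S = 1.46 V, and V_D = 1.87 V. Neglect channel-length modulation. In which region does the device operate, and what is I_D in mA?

V_GS = V_G − V_S = 3.54 − 1.46 = 2.08 V; V_DS = V_D − V_S = 1.87 − 1.46 = 0.41 V.
k_n = μ_nC_ox · (W/L) = 1.896 mA/V².
V_ov = V_GS − V_TN = 2.08 − 0.89 = 1.19 V.
Since V_DS = 0.41 V < V_ov = 1.19 V, the device is in the triode region.
I_D = k_n [V_ov · V_DS − ½ V_DS²] = 1.896 × [1.19 × 0.41 − 0.5 × 0.41²] = 0.766 mA.

Triode; I_D = 0.766 mA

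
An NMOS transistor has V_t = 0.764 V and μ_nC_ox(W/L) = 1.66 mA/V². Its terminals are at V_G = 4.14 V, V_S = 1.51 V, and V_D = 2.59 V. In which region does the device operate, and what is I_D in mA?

V_GS = V_G − V_S = 4.14 − 1.51 = 2.63 V; V_DS = V_D − V_S = 2.59 − 1.51 = 1.08 V.
V_ov = V_GS − V_t = 2.63 − 0.764 = 1.87 V.
Since V_DS = 1.08 V < V_ov = 1.87 V, the device is in the triode region.
I_D = k_n [V_ov · V_DS − ½ V_DS²] = 1.66 × [1.87 × 1.08 − 0.5 × 1.08²] = 2.38 mA.

Triode; I_D = 2.38 mA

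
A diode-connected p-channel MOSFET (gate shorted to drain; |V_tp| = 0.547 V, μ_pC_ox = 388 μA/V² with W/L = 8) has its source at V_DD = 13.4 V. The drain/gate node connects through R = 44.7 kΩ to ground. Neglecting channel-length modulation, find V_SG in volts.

V_SG = 0.970 V

With gate tied to drain, V_SG = V_SD ≥ V_SG − |V_tp|, so the device is in saturation.
k_p = μ_pC_ox · (W/L) = 3.104 mA/V².
KCL at the drain: ½ k_p (V_SG − |V_tp|)² = (V_DD − V_SG)/R.
Let x = V_SG − 0.547. Then 69.4 x² + x − 12.85 = 0, giving x = 0.423 V (positive root), so V_SG = 0.97 V.
I_D = (V_DD − V_SG)/R = (13.4 − 0.97) / 44.7 = 0.278 mA.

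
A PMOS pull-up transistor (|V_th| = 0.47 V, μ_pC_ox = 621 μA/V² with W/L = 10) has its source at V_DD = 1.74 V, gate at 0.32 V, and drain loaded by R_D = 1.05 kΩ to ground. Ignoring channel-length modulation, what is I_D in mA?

I_D = 1.39 mA

V_SG = V_DD − V_G = 1.74 − 0.32 = 1.42 V, so V_ov = 1.42 − 0.47 = 0.95 V.
k_p = μ_pC_ox · (W/L) = 6.21 mA/V².
Assume saturation: I_D = ½ k_p V_ov² = 0.5 × 6.21 × 0.95² = 2.8 mA, giving V_SD = V_DD − I_D R_D = 1.74 − 2.8 × 1.05 = -1.2 V.
But -1.2 V < V_ov = 0.95 V, so the device is actually in triode.
In triode I_D = k_p[V_ov V_SD − ½ V_SD²] and I_D = (V_DD − V_SD)/R_D. Equating: 3.26 V_SD² − 7.194 V_SD + 1.74 = 0, giving V_SD = 0.276 V (the root below V_ov).
I_D = (1.74 − 0.276) / 1.05 = 1.39 mA.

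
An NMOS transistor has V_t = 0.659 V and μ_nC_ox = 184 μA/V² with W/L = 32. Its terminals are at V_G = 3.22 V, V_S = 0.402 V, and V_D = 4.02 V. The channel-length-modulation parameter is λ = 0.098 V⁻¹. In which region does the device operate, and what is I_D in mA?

Saturation; I_D = 18.6 mA

V_GS = V_G − V_S = 3.22 − 0.402 = 2.82 V; V_DS = V_D − V_S = 4.02 − 0.402 = 3.62 V.
k_n = μ_nC_ox · (W/L) = 5.888 mA/V².
V_ov = V_GS − V_t = 2.82 − 0.659 = 2.16 V.
Since V_DS = 3.62 V ≥ V_ov = 2.16 V, the device is in saturation.
I_D = ½ k_n V_ov² (1 + λ V_DS) = 0.5 × 5.888 × 2.16² × (1 + 0.098 × 3.62) = 18.6 mA.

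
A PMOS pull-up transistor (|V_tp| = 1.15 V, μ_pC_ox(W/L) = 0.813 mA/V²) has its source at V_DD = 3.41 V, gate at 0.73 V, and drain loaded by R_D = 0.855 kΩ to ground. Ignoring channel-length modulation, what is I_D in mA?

V_SG = V_DD − V_G = 3.41 − 0.73 = 2.68 V, so V_ov = 2.68 − 1.15 = 1.53 V.
Assume saturation: I_D = ½ k_p V_ov² = 0.5 × 0.813 × 1.53² = 0.952 mA, giving V_SD = V_DD − I_D R_D = 3.41 − 0.952 × 0.855 = 2.6 V.
V_SD = 2.6 V ≥ V_ov = 1.53 V, confirming saturation.

I_D = 0.952 mA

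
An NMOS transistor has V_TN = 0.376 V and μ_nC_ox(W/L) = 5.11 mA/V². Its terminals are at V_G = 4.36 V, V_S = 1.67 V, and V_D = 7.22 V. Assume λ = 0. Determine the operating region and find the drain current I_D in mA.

V_GS = V_G − V_S = 4.36 − 1.67 = 2.69 V; V_DS = V_D − V_S = 7.22 − 1.67 = 5.55 V.
V_ov = V_GS − V_TN = 2.69 − 0.376 = 2.31 V.
Since V_DS = 5.55 V ≥ V_ov = 2.31 V, the device is in saturation.
I_D = ½ k_n V_ov² = 0.5 × 5.11 × 2.31² = 13.7 mA.

Saturation; I_D = 13.7 mA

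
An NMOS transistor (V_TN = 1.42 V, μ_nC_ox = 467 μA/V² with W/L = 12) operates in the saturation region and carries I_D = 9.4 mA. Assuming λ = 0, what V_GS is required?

V_GS = 3.25 V

k_n = μ_nC_ox · (W/L) = 5.604 mA/V².
In saturation I_D = ½ k_n (V_GS − V_TN)², so V_GS − V_TN = √(2 I_D / k_n) = √(2 × 9.4 / 5.604) = 1.83 V.
V_GS = 1.42 + 1.83 = 3.25 V.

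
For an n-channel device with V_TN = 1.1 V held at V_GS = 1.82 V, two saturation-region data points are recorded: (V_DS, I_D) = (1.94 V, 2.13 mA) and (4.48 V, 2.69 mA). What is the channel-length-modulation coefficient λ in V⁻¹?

λ = 0.130 V⁻¹

With V_GS fixed, I_D ∝ (1 + λ V_DS) in saturation, so I_D2/I_D1 = (1 + λ V_DS2)/(1 + λ V_DS1).
2.69/2.13 = 1.263 = (1 + 4.48 λ)/(1 + 1.94 λ).
Solving: λ (I_D1 V_DS2 − I_D2 V_DS1) = I_D2 − I_D1, so λ = (2.69 − 2.13) / (2.13 × 4.48 − 2.69 × 1.94) = 0.56 / 4.32 = 0.13 V⁻¹.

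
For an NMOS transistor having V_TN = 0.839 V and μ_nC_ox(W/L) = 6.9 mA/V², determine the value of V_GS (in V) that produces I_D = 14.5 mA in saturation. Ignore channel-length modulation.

In saturation I_D = ½ k_n (V_GS − V_TN)², so V_GS − V_TN = √(2 I_D / k_n) = √(2 × 14.5 / 6.9) = 2.05 V.
V_GS = 0.839 + 2.05 = 2.89 V.

V_GS = 2.89 V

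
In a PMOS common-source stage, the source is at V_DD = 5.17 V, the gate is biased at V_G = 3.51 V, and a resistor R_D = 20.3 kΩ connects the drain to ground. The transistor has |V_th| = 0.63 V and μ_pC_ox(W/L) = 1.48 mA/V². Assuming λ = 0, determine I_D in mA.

I_D = 0.246 mA

V_SG = V_DD − V_G = 5.17 − 3.51 = 1.66 V, so V_ov = 1.66 − 0.63 = 1.03 V.
Assume saturation: I_D = ½ k_p V_ov² = 0.5 × 1.48 × 1.03² = 0.785 mA, giving V_SD = V_DD − I_D R_D = 5.17 − 0.785 × 20.3 = -10.8 V.
But -10.8 V < V_ov = 1.03 V, so the device is actually in triode.
In triode I_D = k_p[V_ov V_SD − ½ V_SD²] and I_D = (V_DD − V_SD)/R_D. Equating: 15 V_SD² − 31.95 V_SD + 5.17 = 0, giving V_SD = 0.176 V (the root below V_ov).
I_D = (5.17 − 0.176) / 20.3 = 0.246 mA.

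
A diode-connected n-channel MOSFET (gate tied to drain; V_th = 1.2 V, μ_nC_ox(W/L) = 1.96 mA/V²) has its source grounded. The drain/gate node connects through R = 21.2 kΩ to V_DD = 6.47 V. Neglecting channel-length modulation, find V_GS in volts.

With gate tied to drain, V_GS = V_DS ≥ V_GS − V_th, so the device is in saturation.
KCL at the drain: ½ k_n (V_GS − V_th)² = (V_DD − V_GS)/R.
Let x = V_GS − 1.2. Then 20.8 x² + x − 5.27 = 0, giving x = 0.48 V (positive root), so V_GS = 1.68 V.
I_D = (V_DD − V_GS)/R = (6.47 − 1.68) / 21.2 = 0.226 mA.

V_GS = 1.68 V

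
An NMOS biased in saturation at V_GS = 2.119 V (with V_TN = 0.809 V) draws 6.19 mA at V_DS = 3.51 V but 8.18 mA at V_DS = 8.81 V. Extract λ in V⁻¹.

With V_GS fixed, I_D ∝ (1 + λ V_DS) in saturation, so I_D2/I_D1 = (1 + λ V_DS2)/(1 + λ V_DS1).
8.18/6.19 = 1.321 = (1 + 8.81 λ)/(1 + 3.51 λ).
Solving: λ (I_D1 V_DS2 − I_D2 V_DS1) = I_D2 − I_D1, so λ = (8.18 − 6.19) / (6.19 × 8.81 − 8.18 × 3.51) = 1.99 / 25.8 = 0.0771 V⁻¹.

λ = 0.0771 V⁻¹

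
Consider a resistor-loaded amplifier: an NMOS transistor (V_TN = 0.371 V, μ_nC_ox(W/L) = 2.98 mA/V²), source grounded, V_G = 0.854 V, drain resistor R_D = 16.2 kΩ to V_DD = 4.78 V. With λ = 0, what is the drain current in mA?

I_D = 0.279 mA

V_GS = V_G = 0.854 V, so V_ov = 0.854 − 0.371 = 0.483 V.
Assume saturation: I_D = ½ k_n V_ov² = 0.5 × 2.98 × 0.483² = 0.348 mA, giving V_DS = V_DD − I_D R_D = 4.78 − 0.348 × 16.2 = -0.851 V.
But -0.851 V < V_ov = 0.483 V, so the device is actually in triode.
In triode I_D = k_n[V_ov V_DS − ½ V_DS²] and I_D = (V_DD − V_DS)/R_D. Equating: 24.1 V_DS² − 24.32 V_DS + 4.78 = 0, giving V_DS = 0.268 V (the root below V_ov).
I_D = (4.78 − 0.268) / 16.2 = 0.279 mA.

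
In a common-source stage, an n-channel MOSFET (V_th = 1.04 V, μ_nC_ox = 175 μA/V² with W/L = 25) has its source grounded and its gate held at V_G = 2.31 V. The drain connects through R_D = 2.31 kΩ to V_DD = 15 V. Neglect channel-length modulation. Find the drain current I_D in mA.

I_D = 3.53 mA

V_GS = V_G = 2.31 V, so V_ov = 2.31 − 1.04 = 1.27 V.
k_n = μ_nC_ox · (W/L) = 4.375 mA/V².
Assume saturation: I_D = ½ k_n V_ov² = 0.5 × 4.375 × 1.27² = 3.53 mA, giving V_DS = V_DD − I_D R_D = 15 − 3.53 × 2.31 = 6.85 V.
V_DS = 6.85 V ≥ V_ov = 1.27 V, confirming saturation.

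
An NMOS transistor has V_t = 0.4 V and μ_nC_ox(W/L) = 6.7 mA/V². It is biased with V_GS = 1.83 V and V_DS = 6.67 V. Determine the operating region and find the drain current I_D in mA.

V_ov = V_GS − V_t = 1.83 − 0.4 = 1.43 V.
Since V_DS = 6.67 V ≥ V_ov = 1.43 V, the device is in saturation.
I_D = ½ k_n V_ov² = 0.5 × 6.7 × 1.43² = 6.85 mA.

Saturation; I_D = 6.85 mA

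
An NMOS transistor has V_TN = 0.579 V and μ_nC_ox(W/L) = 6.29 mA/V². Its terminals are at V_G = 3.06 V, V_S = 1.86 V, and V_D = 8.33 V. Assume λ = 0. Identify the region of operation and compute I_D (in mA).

V_GS = V_G − V_S = 3.06 − 1.86 = 1.2 V; V_DS = V_D − V_S = 8.33 − 1.86 = 6.47 V.
V_ov = V_GS − V_TN = 1.2 − 0.579 = 0.621 V.
Since V_DS = 6.47 V ≥ V_ov = 0.621 V, the device is in saturation.
I_D = ½ k_n V_ov² = 0.5 × 6.29 × 0.621² = 1.21 mA.

Saturation; I_D = 1.21 mA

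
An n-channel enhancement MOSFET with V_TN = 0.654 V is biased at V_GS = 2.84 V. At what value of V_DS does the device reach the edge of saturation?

V_DS,sat = 2.19 V

The boundary between triode and saturation is V_DS = V_GS − V_TN = V_ov.
V_ov = 2.84 − 0.654 = 2.19 V.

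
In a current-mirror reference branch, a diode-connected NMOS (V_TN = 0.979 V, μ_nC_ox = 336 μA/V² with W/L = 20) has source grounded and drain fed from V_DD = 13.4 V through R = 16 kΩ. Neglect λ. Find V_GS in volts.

V_GS = 1.45 V

With gate tied to drain, V_GS = V_DS ≥ V_GS − V_TN, so the device is in saturation.
k_n = μ_nC_ox · (W/L) = 6.72 mA/V².
KCL at the drain: ½ k_n (V_GS − V_TN)² = (V_DD − V_GS)/R.
Let x = V_GS − 0.979. Then 53.8 x² + x − 12.42 = 0, giving x = 0.471 V (positive root), so V_GS = 1.45 V.
I_D = (V_DD − V_GS)/R = (13.4 − 1.45) / 16 = 0.747 mA.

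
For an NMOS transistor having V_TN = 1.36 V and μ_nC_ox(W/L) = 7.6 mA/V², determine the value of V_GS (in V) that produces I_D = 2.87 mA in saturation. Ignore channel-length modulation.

In saturation I_D = ½ k_n (V_GS − V_TN)², so V_GS − V_TN = √(2 I_D / k_n) = √(2 × 2.87 / 7.6) = 0.869 V.
V_GS = 1.36 + 0.869 = 2.23 V.

V_GS = 2.23 V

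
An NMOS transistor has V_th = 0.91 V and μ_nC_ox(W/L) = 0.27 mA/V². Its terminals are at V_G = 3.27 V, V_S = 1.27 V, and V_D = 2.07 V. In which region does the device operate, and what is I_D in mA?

V_GS = V_G − V_S = 3.27 − 1.27 = 2 V; V_DS = V_D − V_S = 2.07 − 1.27 = 0.8 V.
V_ov = V_GS − V_th = 2 − 0.91 = 1.09 V.
Since V_DS = 0.8 V < V_ov = 1.09 V, the device is in the triode region.
I_D = k_n [V_ov · V_DS − ½ V_DS²] = 0.27 × [1.09 × 0.8 − 0.5 × 0.8²] = 0.149 mA.

Triode; I_D = 0.149 mA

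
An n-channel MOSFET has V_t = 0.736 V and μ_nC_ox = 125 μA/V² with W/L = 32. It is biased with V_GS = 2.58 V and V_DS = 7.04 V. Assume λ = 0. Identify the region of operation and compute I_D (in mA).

k_n = μ_nC_ox · (W/L) = 4 mA/V².
V_ov = V_GS − V_t = 2.58 − 0.736 = 1.84 V.
Since V_DS = 7.04 V ≥ V_ov = 1.84 V, the device is in saturation.
I_D = ½ k_n V_ov² = 0.5 × 4 × 1.84² = 6.8 mA.

Saturation; I_D = 6.80 mA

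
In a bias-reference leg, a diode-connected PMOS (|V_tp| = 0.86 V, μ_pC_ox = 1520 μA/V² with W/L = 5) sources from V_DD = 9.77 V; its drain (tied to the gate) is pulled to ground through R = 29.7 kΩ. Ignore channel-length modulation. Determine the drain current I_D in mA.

With gate tied to drain, V_SG = V_SD ≥ V_SG − |V_tp|, so the device is in saturation.
k_p = μ_pC_ox · (W/L) = 7.6 mA/V².
KCL at the drain: ½ k_p (V_SG − |V_tp|)² = (V_DD − V_SG)/R.
Let x = V_SG − 0.86. Then 113 x² + x − 8.91 = 0, giving x = 0.277 V (positive root), so V_SG = 1.14 V.
I_D = (V_DD − V_SG)/R = (9.77 − 1.14) / 29.7 = 0.291 mA.

I_D = 0.291 mA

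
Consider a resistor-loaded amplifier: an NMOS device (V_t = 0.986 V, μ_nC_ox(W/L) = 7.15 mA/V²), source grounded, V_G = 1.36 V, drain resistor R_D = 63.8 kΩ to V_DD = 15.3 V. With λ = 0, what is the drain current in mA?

I_D = 0.238 mA

V_GS = V_G = 1.36 V, so V_ov = 1.36 − 0.986 = 0.374 V.
Assume saturation: I_D = ½ k_n V_ov² = 0.5 × 7.15 × 0.374² = 0.5 mA, giving V_DS = V_DD − I_D R_D = 15.3 − 0.5 × 63.8 = -16.6 V.
But -16.6 V < V_ov = 0.374 V, so the device is actually in triode.
In triode I_D = k_n[V_ov V_DS − ½ V_DS²] and I_D = (V_DD − V_DS)/R_D. Equating: 228 V_DS² − 171.6 V_DS + 15.3 = 0, giving V_DS = 0.103 V (the root below V_ov).
I_D = (15.3 − 0.103) / 63.8 = 0.238 mA.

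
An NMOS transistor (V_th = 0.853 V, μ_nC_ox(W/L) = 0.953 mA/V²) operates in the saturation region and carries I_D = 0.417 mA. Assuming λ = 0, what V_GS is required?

V_GS = 1.79 V

In saturation I_D = ½ k_n (V_GS − V_th)², so V_GS − V_th = √(2 I_D / k_n) = √(2 × 0.417 / 0.953) = 0.935 V.
V_GS = 0.853 + 0.935 = 1.79 V.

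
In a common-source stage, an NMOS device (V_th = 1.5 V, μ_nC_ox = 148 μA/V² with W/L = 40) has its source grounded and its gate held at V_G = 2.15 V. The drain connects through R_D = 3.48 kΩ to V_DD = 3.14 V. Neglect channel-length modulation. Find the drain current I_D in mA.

V_GS = V_G = 2.15 V, so V_ov = 2.15 − 1.5 = 0.65 V.
k_n = μ_nC_ox · (W/L) = 5.92 mA/V².
Assume saturation: I_D = ½ k_n V_ov² = 0.5 × 5.92 × 0.65² = 1.25 mA, giving V_DS = V_DD − I_D R_D = 3.14 − 1.25 × 3.48 = -1.21 V.
But -1.21 V < V_ov = 0.65 V, so the device is actually in triode.
In triode I_D = k_n[V_ov V_DS − ½ V_DS²] and I_D = (V_DD − V_DS)/R_D. Equating: 10.3 V_DS² − 14.39 V_DS + 3.14 = 0, giving V_DS = 0.271 V (the root below V_ov).
I_D = (3.14 − 0.271) / 3.48 = 0.825 mA.

I_D = 0.825 mA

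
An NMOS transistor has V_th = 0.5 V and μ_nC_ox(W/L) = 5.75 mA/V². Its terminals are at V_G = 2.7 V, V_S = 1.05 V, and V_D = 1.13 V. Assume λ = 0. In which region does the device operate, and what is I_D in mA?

Triode; I_D = 0.511 mA

V_GS = V_G − V_S = 2.7 − 1.05 = 1.65 V; V_DS = V_D − V_S = 1.13 − 1.05 = 0.08 V.
V_ov = V_GS − V_th = 1.65 − 0.5 = 1.15 V.
Since V_DS = 0.08 V < V_ov = 1.15 V, the device is in the triode region.
I_D = k_n [V_ov · V_DS − ½ V_DS²] = 5.75 × [1.15 × 0.08 − 0.5 × 0.08²] = 0.511 mA.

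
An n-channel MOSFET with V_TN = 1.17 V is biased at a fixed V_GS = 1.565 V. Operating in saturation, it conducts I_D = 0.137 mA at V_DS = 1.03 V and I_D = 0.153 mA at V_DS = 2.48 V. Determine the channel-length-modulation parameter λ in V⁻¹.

With V_GS fixed, I_D ∝ (1 + λ V_DS) in saturation, so I_D2/I_D1 = (1 + λ V_DS2)/(1 + λ V_DS1).
0.153/0.137 = 1.117 = (1 + 2.48 λ)/(1 + 1.03 λ).
Solving: λ (I_D1 V_DS2 − I_D2 V_DS1) = I_D2 − I_D1, so λ = (0.153 − 0.137) / (0.137 × 2.48 − 0.153 × 1.03) = 0.016 / 0.182 = 0.0878 V⁻¹.

λ = 0.0878 V⁻¹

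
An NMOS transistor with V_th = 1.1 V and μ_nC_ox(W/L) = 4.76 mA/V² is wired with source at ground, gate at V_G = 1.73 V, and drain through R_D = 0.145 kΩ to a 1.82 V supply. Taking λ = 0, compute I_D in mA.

I_D = 0.945 mA

V_GS = V_G = 1.73 V, so V_ov = 1.73 − 1.1 = 0.63 V.
Assume saturation: I_D = ½ k_n V_ov² = 0.5 × 4.76 × 0.63² = 0.945 mA, giving V_DS = V_DD − I_D R_D = 1.82 − 0.945 × 0.145 = 1.68 V.
V_DS = 1.68 V ≥ V_ov = 0.63 V, confirming saturation.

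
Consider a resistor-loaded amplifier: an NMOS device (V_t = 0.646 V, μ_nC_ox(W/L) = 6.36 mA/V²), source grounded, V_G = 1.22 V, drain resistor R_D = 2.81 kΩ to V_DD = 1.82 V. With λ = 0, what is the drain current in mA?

V_GS = V_G = 1.22 V, so V_ov = 1.22 − 0.646 = 0.574 V.
Assume saturation: I_D = ½ k_n V_ov² = 0.5 × 6.36 × 0.574² = 1.05 mA, giving V_DS = V_DD − I_D R_D = 1.82 − 1.05 × 2.81 = -1.12 V.
But -1.12 V < V_ov = 0.574 V, so the device is actually in triode.
In triode I_D = k_n[V_ov V_DS − ½ V_DS²] and I_D = (V_DD − V_DS)/R_D. Equating: 8.94 V_DS² − 11.26 V_DS + 1.82 = 0, giving V_DS = 0.19 V (the root below V_ov).
I_D = (1.82 − 0.19) / 2.81 = 0.58 mA.

I_D = 0.580 mA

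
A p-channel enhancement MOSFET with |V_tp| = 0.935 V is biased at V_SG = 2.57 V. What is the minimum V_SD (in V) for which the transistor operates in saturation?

V_SD,sat = 1.63 V

The boundary between triode and saturation is V_SD = V_SG − |V_tp| = V_ov.
V_ov = 2.57 − 0.935 = 1.63 V.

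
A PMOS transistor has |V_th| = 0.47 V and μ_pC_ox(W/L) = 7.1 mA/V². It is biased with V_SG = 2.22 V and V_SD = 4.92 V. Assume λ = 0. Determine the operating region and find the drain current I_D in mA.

Saturation; I_D = 10.9 mA

V_ov = V_SG − |V_th| = 2.22 − 0.47 = 1.75 V.
Since V_SD = 4.92 V ≥ V_ov = 1.75 V, the device is in saturation.
I_D = ½ k_p V_ov² = 0.5 × 7.1 × 1.75² = 10.9 mA.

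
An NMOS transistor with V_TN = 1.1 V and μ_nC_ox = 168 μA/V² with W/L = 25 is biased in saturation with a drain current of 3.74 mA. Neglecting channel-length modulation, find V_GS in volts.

k_n = μ_nC_ox · (W/L) = 4.2 mA/V².
In saturation I_D = ½ k_n (V_GS − V_TN)², so V_GS − V_TN = √(2 I_D / k_n) = √(2 × 3.74 / 4.2) = 1.33 V.
V_GS = 1.1 + 1.33 = 2.43 V.

V_GS = 2.43 V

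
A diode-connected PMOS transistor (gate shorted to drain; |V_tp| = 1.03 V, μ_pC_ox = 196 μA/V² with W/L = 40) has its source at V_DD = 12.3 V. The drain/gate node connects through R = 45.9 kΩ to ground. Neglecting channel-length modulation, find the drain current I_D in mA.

I_D = 0.240 mA

With gate tied to drain, V_SG = V_SD ≥ V_SG − |V_tp|, so the device is in saturation.
k_p = μ_pC_ox · (W/L) = 7.84 mA/V².
KCL at the drain: ½ k_p (V_SG − |V_tp|)² = (V_DD − V_SG)/R.
Let x = V_SG − 1.03. Then 180 x² + x − 11.27 = 0, giving x = 0.248 V (positive root), so V_SG = 1.28 V.
I_D = (V_DD − V_SG)/R = (12.3 − 1.28) / 45.9 = 0.24 mA.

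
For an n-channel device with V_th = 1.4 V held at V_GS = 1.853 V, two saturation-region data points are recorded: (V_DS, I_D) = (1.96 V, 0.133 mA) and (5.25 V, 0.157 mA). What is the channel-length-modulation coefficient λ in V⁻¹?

λ = 0.0615 V⁻¹

With V_GS fixed, I_D ∝ (1 + λ V_DS) in saturation, so I_D2/I_D1 = (1 + λ V_DS2)/(1 + λ V_DS1).
0.157/0.133 = 1.18 = (1 + 5.25 λ)/(1 + 1.96 λ).
Solving: λ (I_D1 V_DS2 − I_D2 V_DS1) = I_D2 − I_D1, so λ = (0.157 − 0.133) / (0.133 × 5.25 − 0.157 × 1.96) = 0.024 / 0.391 = 0.0615 V⁻¹.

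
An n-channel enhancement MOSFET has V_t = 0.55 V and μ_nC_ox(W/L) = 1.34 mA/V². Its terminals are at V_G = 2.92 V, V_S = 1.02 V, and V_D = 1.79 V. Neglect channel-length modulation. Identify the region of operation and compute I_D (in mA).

Triode; I_D = 0.996 mA

V_GS = V_G − V_S = 2.92 − 1.02 = 1.9 V; V_DS = V_D − V_S = 1.79 − 1.02 = 0.77 V.
V_ov = V_GS − V_t = 1.9 − 0.55 = 1.35 V.
Since V_DS = 0.77 V < V_ov = 1.35 V, the device is in the triode region.
I_D = k_n [V_ov · V_DS − ½ V_DS²] = 1.34 × [1.35 × 0.77 − 0.5 × 0.77²] = 0.996 mA.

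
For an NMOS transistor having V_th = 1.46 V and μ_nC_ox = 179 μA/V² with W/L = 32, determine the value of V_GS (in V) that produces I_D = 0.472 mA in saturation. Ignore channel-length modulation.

V_GS = 1.87 V

k_n = μ_nC_ox · (W/L) = 5.728 mA/V².
In saturation I_D = ½ k_n (V_GS − V_th)², so V_GS − V_th = √(2 I_D / k_n) = √(2 × 0.472 / 5.728) = 0.406 V.
V_GS = 1.46 + 0.406 = 1.87 V.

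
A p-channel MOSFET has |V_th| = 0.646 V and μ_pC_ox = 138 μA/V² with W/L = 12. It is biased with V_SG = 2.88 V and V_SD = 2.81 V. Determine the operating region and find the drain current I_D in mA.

k_p = μ_pC_ox · (W/L) = 1.656 mA/V².
V_ov = V_SG − |V_th| = 2.88 − 0.646 = 2.23 V.
Since V_SD = 2.81 V ≥ V_ov = 2.23 V, the device is in saturation.
I_D = ½ k_p V_ov² = 0.5 × 1.656 × 2.23² = 4.13 mA.

Saturation; I_D = 4.13 mA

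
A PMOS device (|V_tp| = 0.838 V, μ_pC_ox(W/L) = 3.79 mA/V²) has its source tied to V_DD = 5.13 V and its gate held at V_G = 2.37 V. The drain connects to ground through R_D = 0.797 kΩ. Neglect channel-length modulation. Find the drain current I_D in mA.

V_SG = V_DD − V_G = 5.13 − 2.37 = 2.76 V, so V_ov = 2.76 − 0.838 = 1.92 V.
Assume saturation: I_D = ½ k_p V_ov² = 0.5 × 3.79 × 1.92² = 7 mA, giving V_SD = V_DD − I_D R_D = 5.13 − 7 × 0.797 = -0.449 V.
But -0.449 V < V_ov = 1.92 V, so the device is actually in triode.
In triode I_D = k_p[V_ov V_SD − ½ V_SD²] and I_D = (V_DD − V_SD)/R_D. Equating: 1.51 V_SD² − 6.806 V_SD + 5.13 = 0, giving V_SD = 0.957 V (the root below V_ov).
I_D = (5.13 − 0.957) / 0.797 = 5.24 mA.

I_D = 5.24 mA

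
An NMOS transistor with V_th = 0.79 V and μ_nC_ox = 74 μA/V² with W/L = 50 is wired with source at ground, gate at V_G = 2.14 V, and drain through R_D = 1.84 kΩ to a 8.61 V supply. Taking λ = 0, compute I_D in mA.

V_GS = V_G = 2.14 V, so V_ov = 2.14 − 0.79 = 1.35 V.
k_n = μ_nC_ox · (W/L) = 3.7 mA/V².
Assume saturation: I_D = ½ k_n V_ov² = 0.5 × 3.7 × 1.35² = 3.37 mA, giving V_DS = V_DD − I_D R_D = 8.61 − 3.37 × 1.84 = 2.41 V.
V_DS = 2.41 V ≥ V_ov = 1.35 V, confirming saturation.

I_D = 3.37 mA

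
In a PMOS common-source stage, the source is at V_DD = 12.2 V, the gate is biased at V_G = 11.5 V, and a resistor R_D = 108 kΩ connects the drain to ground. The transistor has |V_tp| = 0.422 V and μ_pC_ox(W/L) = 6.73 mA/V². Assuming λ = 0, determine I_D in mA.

V_SG = V_DD − V_G = 12.2 − 11.5 = 0.7 V, so V_ov = 0.7 − 0.422 = 0.278 V.
Assume saturation: I_D = ½ k_p V_ov² = 0.5 × 6.73 × 0.278² = 0.26 mA, giving V_SD = V_DD − I_D R_D = 12.2 − 0.26 × 108 = -15.9 V.
But -15.9 V < V_ov = 0.278 V, so the device is actually in triode.
In triode I_D = k_p[V_ov V_SD − ½ V_SD²] and I_D = (V_DD − V_SD)/R_D. Equating: 363 V_SD² − 203.1 V_SD + 12.2 = 0, giving V_SD = 0.0685 V (the root below V_ov).
I_D = (12.2 − 0.0685) / 108 = 0.112 mA.

I_D = 0.112 mA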